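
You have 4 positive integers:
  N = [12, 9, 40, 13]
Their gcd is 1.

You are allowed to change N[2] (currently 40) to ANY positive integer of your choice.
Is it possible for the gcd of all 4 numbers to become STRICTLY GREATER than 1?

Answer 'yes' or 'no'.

Current gcd = 1
gcd of all OTHER numbers (without N[2]=40): gcd([12, 9, 13]) = 1
The new gcd after any change is gcd(1, new_value).
This can be at most 1.
Since 1 = old gcd 1, the gcd can only stay the same or decrease.

Answer: no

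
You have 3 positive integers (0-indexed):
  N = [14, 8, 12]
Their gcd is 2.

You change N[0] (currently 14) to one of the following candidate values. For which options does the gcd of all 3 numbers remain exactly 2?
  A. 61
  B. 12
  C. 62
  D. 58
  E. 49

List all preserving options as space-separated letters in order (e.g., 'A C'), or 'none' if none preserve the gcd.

Old gcd = 2; gcd of others (without N[0]) = 4
New gcd for candidate v: gcd(4, v). Preserves old gcd iff gcd(4, v) = 2.
  Option A: v=61, gcd(4,61)=1 -> changes
  Option B: v=12, gcd(4,12)=4 -> changes
  Option C: v=62, gcd(4,62)=2 -> preserves
  Option D: v=58, gcd(4,58)=2 -> preserves
  Option E: v=49, gcd(4,49)=1 -> changes

Answer: C D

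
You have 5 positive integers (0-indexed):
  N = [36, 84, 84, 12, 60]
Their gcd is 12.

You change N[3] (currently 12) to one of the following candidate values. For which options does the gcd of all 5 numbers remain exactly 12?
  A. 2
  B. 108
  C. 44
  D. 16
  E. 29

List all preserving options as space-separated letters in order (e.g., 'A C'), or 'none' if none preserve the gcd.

Answer: B

Derivation:
Old gcd = 12; gcd of others (without N[3]) = 12
New gcd for candidate v: gcd(12, v). Preserves old gcd iff gcd(12, v) = 12.
  Option A: v=2, gcd(12,2)=2 -> changes
  Option B: v=108, gcd(12,108)=12 -> preserves
  Option C: v=44, gcd(12,44)=4 -> changes
  Option D: v=16, gcd(12,16)=4 -> changes
  Option E: v=29, gcd(12,29)=1 -> changes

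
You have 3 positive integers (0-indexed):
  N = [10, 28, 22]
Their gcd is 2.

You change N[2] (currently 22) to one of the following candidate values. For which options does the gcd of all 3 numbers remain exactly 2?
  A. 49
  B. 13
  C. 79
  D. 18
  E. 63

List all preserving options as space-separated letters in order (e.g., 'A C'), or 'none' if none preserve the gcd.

Old gcd = 2; gcd of others (without N[2]) = 2
New gcd for candidate v: gcd(2, v). Preserves old gcd iff gcd(2, v) = 2.
  Option A: v=49, gcd(2,49)=1 -> changes
  Option B: v=13, gcd(2,13)=1 -> changes
  Option C: v=79, gcd(2,79)=1 -> changes
  Option D: v=18, gcd(2,18)=2 -> preserves
  Option E: v=63, gcd(2,63)=1 -> changes

Answer: D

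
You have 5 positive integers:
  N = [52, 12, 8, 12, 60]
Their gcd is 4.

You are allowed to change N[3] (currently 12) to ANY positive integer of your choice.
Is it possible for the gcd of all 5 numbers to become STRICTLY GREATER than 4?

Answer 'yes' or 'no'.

Current gcd = 4
gcd of all OTHER numbers (without N[3]=12): gcd([52, 12, 8, 60]) = 4
The new gcd after any change is gcd(4, new_value).
This can be at most 4.
Since 4 = old gcd 4, the gcd can only stay the same or decrease.

Answer: no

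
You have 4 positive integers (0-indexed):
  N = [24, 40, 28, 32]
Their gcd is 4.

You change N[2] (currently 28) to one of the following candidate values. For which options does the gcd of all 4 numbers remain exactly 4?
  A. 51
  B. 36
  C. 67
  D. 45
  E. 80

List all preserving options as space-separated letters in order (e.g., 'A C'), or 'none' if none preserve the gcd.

Old gcd = 4; gcd of others (without N[2]) = 8
New gcd for candidate v: gcd(8, v). Preserves old gcd iff gcd(8, v) = 4.
  Option A: v=51, gcd(8,51)=1 -> changes
  Option B: v=36, gcd(8,36)=4 -> preserves
  Option C: v=67, gcd(8,67)=1 -> changes
  Option D: v=45, gcd(8,45)=1 -> changes
  Option E: v=80, gcd(8,80)=8 -> changes

Answer: B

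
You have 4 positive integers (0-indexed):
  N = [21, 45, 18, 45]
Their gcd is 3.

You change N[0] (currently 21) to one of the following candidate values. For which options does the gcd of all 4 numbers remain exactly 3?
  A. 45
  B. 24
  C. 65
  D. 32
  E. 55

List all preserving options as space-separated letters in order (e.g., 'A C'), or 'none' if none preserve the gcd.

Answer: B

Derivation:
Old gcd = 3; gcd of others (without N[0]) = 9
New gcd for candidate v: gcd(9, v). Preserves old gcd iff gcd(9, v) = 3.
  Option A: v=45, gcd(9,45)=9 -> changes
  Option B: v=24, gcd(9,24)=3 -> preserves
  Option C: v=65, gcd(9,65)=1 -> changes
  Option D: v=32, gcd(9,32)=1 -> changes
  Option E: v=55, gcd(9,55)=1 -> changes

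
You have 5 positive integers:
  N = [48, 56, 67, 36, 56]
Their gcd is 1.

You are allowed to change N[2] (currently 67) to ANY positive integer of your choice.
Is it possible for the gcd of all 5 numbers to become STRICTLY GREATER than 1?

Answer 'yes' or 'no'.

Answer: yes

Derivation:
Current gcd = 1
gcd of all OTHER numbers (without N[2]=67): gcd([48, 56, 36, 56]) = 4
The new gcd after any change is gcd(4, new_value).
This can be at most 4.
Since 4 > old gcd 1, the gcd CAN increase (e.g., set N[2] = 4).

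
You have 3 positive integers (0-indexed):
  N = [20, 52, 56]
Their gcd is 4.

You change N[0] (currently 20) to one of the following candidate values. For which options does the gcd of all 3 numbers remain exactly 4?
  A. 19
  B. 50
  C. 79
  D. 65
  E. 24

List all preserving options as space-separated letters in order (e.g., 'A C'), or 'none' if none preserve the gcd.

Old gcd = 4; gcd of others (without N[0]) = 4
New gcd for candidate v: gcd(4, v). Preserves old gcd iff gcd(4, v) = 4.
  Option A: v=19, gcd(4,19)=1 -> changes
  Option B: v=50, gcd(4,50)=2 -> changes
  Option C: v=79, gcd(4,79)=1 -> changes
  Option D: v=65, gcd(4,65)=1 -> changes
  Option E: v=24, gcd(4,24)=4 -> preserves

Answer: E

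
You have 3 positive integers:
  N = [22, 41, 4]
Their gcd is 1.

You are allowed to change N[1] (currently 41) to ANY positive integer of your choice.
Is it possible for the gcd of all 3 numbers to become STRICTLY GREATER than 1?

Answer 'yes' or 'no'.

Current gcd = 1
gcd of all OTHER numbers (without N[1]=41): gcd([22, 4]) = 2
The new gcd after any change is gcd(2, new_value).
This can be at most 2.
Since 2 > old gcd 1, the gcd CAN increase (e.g., set N[1] = 2).

Answer: yes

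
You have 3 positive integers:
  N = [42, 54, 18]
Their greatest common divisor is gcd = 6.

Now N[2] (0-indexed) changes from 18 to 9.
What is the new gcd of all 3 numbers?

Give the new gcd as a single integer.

Numbers: [42, 54, 18], gcd = 6
Change: index 2, 18 -> 9
gcd of the OTHER numbers (without index 2): gcd([42, 54]) = 6
New gcd = gcd(g_others, new_val) = gcd(6, 9) = 3

Answer: 3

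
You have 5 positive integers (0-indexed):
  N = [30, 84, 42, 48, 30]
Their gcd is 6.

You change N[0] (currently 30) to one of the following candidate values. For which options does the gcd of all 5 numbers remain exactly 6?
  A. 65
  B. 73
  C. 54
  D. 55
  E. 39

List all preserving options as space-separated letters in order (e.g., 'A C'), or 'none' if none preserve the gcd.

Answer: C

Derivation:
Old gcd = 6; gcd of others (without N[0]) = 6
New gcd for candidate v: gcd(6, v). Preserves old gcd iff gcd(6, v) = 6.
  Option A: v=65, gcd(6,65)=1 -> changes
  Option B: v=73, gcd(6,73)=1 -> changes
  Option C: v=54, gcd(6,54)=6 -> preserves
  Option D: v=55, gcd(6,55)=1 -> changes
  Option E: v=39, gcd(6,39)=3 -> changes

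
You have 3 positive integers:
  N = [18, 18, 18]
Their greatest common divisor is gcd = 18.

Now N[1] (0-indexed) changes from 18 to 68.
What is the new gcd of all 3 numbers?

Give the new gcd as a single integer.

Answer: 2

Derivation:
Numbers: [18, 18, 18], gcd = 18
Change: index 1, 18 -> 68
gcd of the OTHER numbers (without index 1): gcd([18, 18]) = 18
New gcd = gcd(g_others, new_val) = gcd(18, 68) = 2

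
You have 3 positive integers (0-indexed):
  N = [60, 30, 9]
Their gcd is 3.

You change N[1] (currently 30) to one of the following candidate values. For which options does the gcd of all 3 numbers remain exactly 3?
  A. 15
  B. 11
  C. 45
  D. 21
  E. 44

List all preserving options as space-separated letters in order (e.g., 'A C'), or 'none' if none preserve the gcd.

Answer: A C D

Derivation:
Old gcd = 3; gcd of others (without N[1]) = 3
New gcd for candidate v: gcd(3, v). Preserves old gcd iff gcd(3, v) = 3.
  Option A: v=15, gcd(3,15)=3 -> preserves
  Option B: v=11, gcd(3,11)=1 -> changes
  Option C: v=45, gcd(3,45)=3 -> preserves
  Option D: v=21, gcd(3,21)=3 -> preserves
  Option E: v=44, gcd(3,44)=1 -> changes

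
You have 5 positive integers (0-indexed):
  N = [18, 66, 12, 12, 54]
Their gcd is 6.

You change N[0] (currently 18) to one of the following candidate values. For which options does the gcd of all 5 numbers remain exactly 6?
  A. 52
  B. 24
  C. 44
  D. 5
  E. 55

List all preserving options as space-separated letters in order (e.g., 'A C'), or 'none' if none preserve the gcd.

Old gcd = 6; gcd of others (without N[0]) = 6
New gcd for candidate v: gcd(6, v). Preserves old gcd iff gcd(6, v) = 6.
  Option A: v=52, gcd(6,52)=2 -> changes
  Option B: v=24, gcd(6,24)=6 -> preserves
  Option C: v=44, gcd(6,44)=2 -> changes
  Option D: v=5, gcd(6,5)=1 -> changes
  Option E: v=55, gcd(6,55)=1 -> changes

Answer: B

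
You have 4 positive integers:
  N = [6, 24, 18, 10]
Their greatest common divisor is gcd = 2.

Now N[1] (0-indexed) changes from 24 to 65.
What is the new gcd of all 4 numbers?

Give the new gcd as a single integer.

Numbers: [6, 24, 18, 10], gcd = 2
Change: index 1, 24 -> 65
gcd of the OTHER numbers (without index 1): gcd([6, 18, 10]) = 2
New gcd = gcd(g_others, new_val) = gcd(2, 65) = 1

Answer: 1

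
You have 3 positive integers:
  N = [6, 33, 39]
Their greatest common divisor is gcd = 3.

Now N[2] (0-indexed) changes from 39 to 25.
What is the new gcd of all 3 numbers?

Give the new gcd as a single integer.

Answer: 1

Derivation:
Numbers: [6, 33, 39], gcd = 3
Change: index 2, 39 -> 25
gcd of the OTHER numbers (without index 2): gcd([6, 33]) = 3
New gcd = gcd(g_others, new_val) = gcd(3, 25) = 1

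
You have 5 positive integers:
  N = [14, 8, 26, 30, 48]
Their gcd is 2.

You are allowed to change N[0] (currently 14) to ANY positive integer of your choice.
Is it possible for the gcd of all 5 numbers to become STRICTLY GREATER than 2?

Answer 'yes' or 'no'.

Answer: no

Derivation:
Current gcd = 2
gcd of all OTHER numbers (without N[0]=14): gcd([8, 26, 30, 48]) = 2
The new gcd after any change is gcd(2, new_value).
This can be at most 2.
Since 2 = old gcd 2, the gcd can only stay the same or decrease.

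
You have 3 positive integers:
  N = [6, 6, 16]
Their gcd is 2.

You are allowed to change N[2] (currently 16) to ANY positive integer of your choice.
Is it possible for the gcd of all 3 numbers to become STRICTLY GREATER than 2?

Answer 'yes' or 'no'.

Answer: yes

Derivation:
Current gcd = 2
gcd of all OTHER numbers (without N[2]=16): gcd([6, 6]) = 6
The new gcd after any change is gcd(6, new_value).
This can be at most 6.
Since 6 > old gcd 2, the gcd CAN increase (e.g., set N[2] = 6).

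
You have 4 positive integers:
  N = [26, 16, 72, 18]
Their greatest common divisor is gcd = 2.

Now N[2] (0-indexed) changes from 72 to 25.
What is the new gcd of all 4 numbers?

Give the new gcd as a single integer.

Answer: 1

Derivation:
Numbers: [26, 16, 72, 18], gcd = 2
Change: index 2, 72 -> 25
gcd of the OTHER numbers (without index 2): gcd([26, 16, 18]) = 2
New gcd = gcd(g_others, new_val) = gcd(2, 25) = 1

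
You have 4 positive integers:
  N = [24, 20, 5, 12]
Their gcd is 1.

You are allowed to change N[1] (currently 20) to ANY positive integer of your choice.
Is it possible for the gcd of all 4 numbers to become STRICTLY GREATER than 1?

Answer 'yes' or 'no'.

Answer: no

Derivation:
Current gcd = 1
gcd of all OTHER numbers (without N[1]=20): gcd([24, 5, 12]) = 1
The new gcd after any change is gcd(1, new_value).
This can be at most 1.
Since 1 = old gcd 1, the gcd can only stay the same or decrease.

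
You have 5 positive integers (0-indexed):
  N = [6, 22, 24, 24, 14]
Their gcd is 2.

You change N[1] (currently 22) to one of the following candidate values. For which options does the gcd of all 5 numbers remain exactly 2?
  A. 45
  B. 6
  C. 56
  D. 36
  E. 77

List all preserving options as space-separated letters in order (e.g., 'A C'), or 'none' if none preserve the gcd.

Old gcd = 2; gcd of others (without N[1]) = 2
New gcd for candidate v: gcd(2, v). Preserves old gcd iff gcd(2, v) = 2.
  Option A: v=45, gcd(2,45)=1 -> changes
  Option B: v=6, gcd(2,6)=2 -> preserves
  Option C: v=56, gcd(2,56)=2 -> preserves
  Option D: v=36, gcd(2,36)=2 -> preserves
  Option E: v=77, gcd(2,77)=1 -> changes

Answer: B C D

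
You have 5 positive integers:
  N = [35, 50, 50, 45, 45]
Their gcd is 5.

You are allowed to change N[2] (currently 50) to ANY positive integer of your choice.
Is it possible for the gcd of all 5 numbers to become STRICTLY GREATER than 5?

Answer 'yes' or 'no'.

Answer: no

Derivation:
Current gcd = 5
gcd of all OTHER numbers (without N[2]=50): gcd([35, 50, 45, 45]) = 5
The new gcd after any change is gcd(5, new_value).
This can be at most 5.
Since 5 = old gcd 5, the gcd can only stay the same or decrease.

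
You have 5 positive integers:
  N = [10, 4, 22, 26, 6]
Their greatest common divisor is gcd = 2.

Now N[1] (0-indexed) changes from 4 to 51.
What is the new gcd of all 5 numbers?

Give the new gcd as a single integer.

Numbers: [10, 4, 22, 26, 6], gcd = 2
Change: index 1, 4 -> 51
gcd of the OTHER numbers (without index 1): gcd([10, 22, 26, 6]) = 2
New gcd = gcd(g_others, new_val) = gcd(2, 51) = 1

Answer: 1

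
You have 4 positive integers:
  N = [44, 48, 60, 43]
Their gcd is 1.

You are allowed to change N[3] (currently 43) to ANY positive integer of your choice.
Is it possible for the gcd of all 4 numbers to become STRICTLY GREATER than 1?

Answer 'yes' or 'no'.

Current gcd = 1
gcd of all OTHER numbers (without N[3]=43): gcd([44, 48, 60]) = 4
The new gcd after any change is gcd(4, new_value).
This can be at most 4.
Since 4 > old gcd 1, the gcd CAN increase (e.g., set N[3] = 4).

Answer: yes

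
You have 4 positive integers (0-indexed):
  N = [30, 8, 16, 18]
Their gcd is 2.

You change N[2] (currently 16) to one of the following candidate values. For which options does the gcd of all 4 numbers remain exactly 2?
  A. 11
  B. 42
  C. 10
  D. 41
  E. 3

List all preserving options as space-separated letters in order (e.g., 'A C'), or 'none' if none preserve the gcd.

Answer: B C

Derivation:
Old gcd = 2; gcd of others (without N[2]) = 2
New gcd for candidate v: gcd(2, v). Preserves old gcd iff gcd(2, v) = 2.
  Option A: v=11, gcd(2,11)=1 -> changes
  Option B: v=42, gcd(2,42)=2 -> preserves
  Option C: v=10, gcd(2,10)=2 -> preserves
  Option D: v=41, gcd(2,41)=1 -> changes
  Option E: v=3, gcd(2,3)=1 -> changes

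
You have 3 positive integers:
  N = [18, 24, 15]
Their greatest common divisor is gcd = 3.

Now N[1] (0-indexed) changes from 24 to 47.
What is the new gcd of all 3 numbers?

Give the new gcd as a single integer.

Numbers: [18, 24, 15], gcd = 3
Change: index 1, 24 -> 47
gcd of the OTHER numbers (without index 1): gcd([18, 15]) = 3
New gcd = gcd(g_others, new_val) = gcd(3, 47) = 1

Answer: 1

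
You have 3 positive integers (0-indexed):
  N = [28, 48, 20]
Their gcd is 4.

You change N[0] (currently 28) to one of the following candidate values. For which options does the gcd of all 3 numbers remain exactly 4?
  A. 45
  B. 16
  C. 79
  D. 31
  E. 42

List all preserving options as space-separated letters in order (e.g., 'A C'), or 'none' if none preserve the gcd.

Old gcd = 4; gcd of others (without N[0]) = 4
New gcd for candidate v: gcd(4, v). Preserves old gcd iff gcd(4, v) = 4.
  Option A: v=45, gcd(4,45)=1 -> changes
  Option B: v=16, gcd(4,16)=4 -> preserves
  Option C: v=79, gcd(4,79)=1 -> changes
  Option D: v=31, gcd(4,31)=1 -> changes
  Option E: v=42, gcd(4,42)=2 -> changes

Answer: B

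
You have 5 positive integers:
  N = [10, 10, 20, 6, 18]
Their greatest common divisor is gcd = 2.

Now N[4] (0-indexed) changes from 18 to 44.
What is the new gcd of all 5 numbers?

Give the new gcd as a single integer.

Numbers: [10, 10, 20, 6, 18], gcd = 2
Change: index 4, 18 -> 44
gcd of the OTHER numbers (without index 4): gcd([10, 10, 20, 6]) = 2
New gcd = gcd(g_others, new_val) = gcd(2, 44) = 2

Answer: 2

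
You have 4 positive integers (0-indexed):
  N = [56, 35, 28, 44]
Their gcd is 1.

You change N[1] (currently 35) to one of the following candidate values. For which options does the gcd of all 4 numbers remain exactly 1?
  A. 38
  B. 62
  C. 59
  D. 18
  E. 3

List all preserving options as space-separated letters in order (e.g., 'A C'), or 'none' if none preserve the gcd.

Old gcd = 1; gcd of others (without N[1]) = 4
New gcd for candidate v: gcd(4, v). Preserves old gcd iff gcd(4, v) = 1.
  Option A: v=38, gcd(4,38)=2 -> changes
  Option B: v=62, gcd(4,62)=2 -> changes
  Option C: v=59, gcd(4,59)=1 -> preserves
  Option D: v=18, gcd(4,18)=2 -> changes
  Option E: v=3, gcd(4,3)=1 -> preserves

Answer: C E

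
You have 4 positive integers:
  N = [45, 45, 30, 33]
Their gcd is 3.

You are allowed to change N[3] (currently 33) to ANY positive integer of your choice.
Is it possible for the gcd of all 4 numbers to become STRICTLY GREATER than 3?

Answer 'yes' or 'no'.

Current gcd = 3
gcd of all OTHER numbers (without N[3]=33): gcd([45, 45, 30]) = 15
The new gcd after any change is gcd(15, new_value).
This can be at most 15.
Since 15 > old gcd 3, the gcd CAN increase (e.g., set N[3] = 15).

Answer: yes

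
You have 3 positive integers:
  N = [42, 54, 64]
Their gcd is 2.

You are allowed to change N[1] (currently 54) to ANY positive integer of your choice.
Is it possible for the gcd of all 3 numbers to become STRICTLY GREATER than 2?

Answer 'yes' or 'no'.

Current gcd = 2
gcd of all OTHER numbers (without N[1]=54): gcd([42, 64]) = 2
The new gcd after any change is gcd(2, new_value).
This can be at most 2.
Since 2 = old gcd 2, the gcd can only stay the same or decrease.

Answer: no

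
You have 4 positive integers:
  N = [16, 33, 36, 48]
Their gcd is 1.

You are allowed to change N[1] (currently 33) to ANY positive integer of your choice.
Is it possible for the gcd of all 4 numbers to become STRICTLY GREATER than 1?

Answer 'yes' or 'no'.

Current gcd = 1
gcd of all OTHER numbers (without N[1]=33): gcd([16, 36, 48]) = 4
The new gcd after any change is gcd(4, new_value).
This can be at most 4.
Since 4 > old gcd 1, the gcd CAN increase (e.g., set N[1] = 4).

Answer: yes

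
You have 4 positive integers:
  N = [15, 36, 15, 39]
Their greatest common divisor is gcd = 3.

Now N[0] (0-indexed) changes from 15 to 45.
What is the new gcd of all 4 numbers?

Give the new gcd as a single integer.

Answer: 3

Derivation:
Numbers: [15, 36, 15, 39], gcd = 3
Change: index 0, 15 -> 45
gcd of the OTHER numbers (without index 0): gcd([36, 15, 39]) = 3
New gcd = gcd(g_others, new_val) = gcd(3, 45) = 3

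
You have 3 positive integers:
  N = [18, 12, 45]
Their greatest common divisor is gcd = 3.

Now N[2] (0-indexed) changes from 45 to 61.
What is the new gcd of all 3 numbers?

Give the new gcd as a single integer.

Answer: 1

Derivation:
Numbers: [18, 12, 45], gcd = 3
Change: index 2, 45 -> 61
gcd of the OTHER numbers (without index 2): gcd([18, 12]) = 6
New gcd = gcd(g_others, new_val) = gcd(6, 61) = 1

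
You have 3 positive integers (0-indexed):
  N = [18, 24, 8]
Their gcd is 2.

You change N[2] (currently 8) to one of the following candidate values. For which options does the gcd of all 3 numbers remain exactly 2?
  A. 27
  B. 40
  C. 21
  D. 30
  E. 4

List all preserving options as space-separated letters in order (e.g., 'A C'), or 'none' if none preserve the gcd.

Old gcd = 2; gcd of others (without N[2]) = 6
New gcd for candidate v: gcd(6, v). Preserves old gcd iff gcd(6, v) = 2.
  Option A: v=27, gcd(6,27)=3 -> changes
  Option B: v=40, gcd(6,40)=2 -> preserves
  Option C: v=21, gcd(6,21)=3 -> changes
  Option D: v=30, gcd(6,30)=6 -> changes
  Option E: v=4, gcd(6,4)=2 -> preserves

Answer: B E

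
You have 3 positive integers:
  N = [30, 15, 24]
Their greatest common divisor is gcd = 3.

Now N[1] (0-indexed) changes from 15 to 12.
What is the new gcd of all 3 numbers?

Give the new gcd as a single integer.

Answer: 6

Derivation:
Numbers: [30, 15, 24], gcd = 3
Change: index 1, 15 -> 12
gcd of the OTHER numbers (without index 1): gcd([30, 24]) = 6
New gcd = gcd(g_others, new_val) = gcd(6, 12) = 6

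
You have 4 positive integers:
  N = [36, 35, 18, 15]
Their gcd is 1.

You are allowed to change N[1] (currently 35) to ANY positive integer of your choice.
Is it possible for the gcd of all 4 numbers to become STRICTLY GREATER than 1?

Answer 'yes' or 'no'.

Answer: yes

Derivation:
Current gcd = 1
gcd of all OTHER numbers (without N[1]=35): gcd([36, 18, 15]) = 3
The new gcd after any change is gcd(3, new_value).
This can be at most 3.
Since 3 > old gcd 1, the gcd CAN increase (e.g., set N[1] = 3).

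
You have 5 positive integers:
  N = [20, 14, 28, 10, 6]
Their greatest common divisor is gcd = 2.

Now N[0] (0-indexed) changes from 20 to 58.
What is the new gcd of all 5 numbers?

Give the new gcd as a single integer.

Numbers: [20, 14, 28, 10, 6], gcd = 2
Change: index 0, 20 -> 58
gcd of the OTHER numbers (without index 0): gcd([14, 28, 10, 6]) = 2
New gcd = gcd(g_others, new_val) = gcd(2, 58) = 2

Answer: 2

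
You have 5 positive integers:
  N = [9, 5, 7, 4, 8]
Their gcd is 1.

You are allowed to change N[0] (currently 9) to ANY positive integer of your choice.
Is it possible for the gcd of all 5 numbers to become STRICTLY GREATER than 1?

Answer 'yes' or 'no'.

Current gcd = 1
gcd of all OTHER numbers (without N[0]=9): gcd([5, 7, 4, 8]) = 1
The new gcd after any change is gcd(1, new_value).
This can be at most 1.
Since 1 = old gcd 1, the gcd can only stay the same or decrease.

Answer: no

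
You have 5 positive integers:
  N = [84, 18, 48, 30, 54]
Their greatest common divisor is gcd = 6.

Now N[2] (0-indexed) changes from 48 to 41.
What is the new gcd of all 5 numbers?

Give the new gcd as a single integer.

Numbers: [84, 18, 48, 30, 54], gcd = 6
Change: index 2, 48 -> 41
gcd of the OTHER numbers (without index 2): gcd([84, 18, 30, 54]) = 6
New gcd = gcd(g_others, new_val) = gcd(6, 41) = 1

Answer: 1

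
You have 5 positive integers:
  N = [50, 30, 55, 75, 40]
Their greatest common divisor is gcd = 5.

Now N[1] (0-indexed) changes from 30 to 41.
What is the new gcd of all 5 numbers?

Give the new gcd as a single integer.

Answer: 1

Derivation:
Numbers: [50, 30, 55, 75, 40], gcd = 5
Change: index 1, 30 -> 41
gcd of the OTHER numbers (without index 1): gcd([50, 55, 75, 40]) = 5
New gcd = gcd(g_others, new_val) = gcd(5, 41) = 1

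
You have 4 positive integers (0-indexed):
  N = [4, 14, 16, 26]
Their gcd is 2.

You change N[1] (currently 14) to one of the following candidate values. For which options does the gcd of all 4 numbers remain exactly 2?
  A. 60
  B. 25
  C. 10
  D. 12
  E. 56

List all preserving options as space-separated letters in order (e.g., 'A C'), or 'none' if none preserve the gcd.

Answer: A C D E

Derivation:
Old gcd = 2; gcd of others (without N[1]) = 2
New gcd for candidate v: gcd(2, v). Preserves old gcd iff gcd(2, v) = 2.
  Option A: v=60, gcd(2,60)=2 -> preserves
  Option B: v=25, gcd(2,25)=1 -> changes
  Option C: v=10, gcd(2,10)=2 -> preserves
  Option D: v=12, gcd(2,12)=2 -> preserves
  Option E: v=56, gcd(2,56)=2 -> preserves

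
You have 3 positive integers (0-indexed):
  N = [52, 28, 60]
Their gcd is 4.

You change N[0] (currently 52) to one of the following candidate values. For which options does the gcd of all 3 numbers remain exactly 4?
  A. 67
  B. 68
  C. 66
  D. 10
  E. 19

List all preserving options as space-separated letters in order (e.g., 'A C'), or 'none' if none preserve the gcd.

Old gcd = 4; gcd of others (without N[0]) = 4
New gcd for candidate v: gcd(4, v). Preserves old gcd iff gcd(4, v) = 4.
  Option A: v=67, gcd(4,67)=1 -> changes
  Option B: v=68, gcd(4,68)=4 -> preserves
  Option C: v=66, gcd(4,66)=2 -> changes
  Option D: v=10, gcd(4,10)=2 -> changes
  Option E: v=19, gcd(4,19)=1 -> changes

Answer: B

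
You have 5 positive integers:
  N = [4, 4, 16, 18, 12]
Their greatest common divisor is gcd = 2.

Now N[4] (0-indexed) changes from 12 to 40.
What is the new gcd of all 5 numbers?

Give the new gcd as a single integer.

Numbers: [4, 4, 16, 18, 12], gcd = 2
Change: index 4, 12 -> 40
gcd of the OTHER numbers (without index 4): gcd([4, 4, 16, 18]) = 2
New gcd = gcd(g_others, new_val) = gcd(2, 40) = 2

Answer: 2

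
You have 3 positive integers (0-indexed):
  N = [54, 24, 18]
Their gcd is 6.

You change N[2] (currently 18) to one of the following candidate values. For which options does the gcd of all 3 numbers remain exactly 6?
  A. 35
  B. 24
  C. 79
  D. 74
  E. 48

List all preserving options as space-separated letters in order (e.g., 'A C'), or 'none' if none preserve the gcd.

Old gcd = 6; gcd of others (without N[2]) = 6
New gcd for candidate v: gcd(6, v). Preserves old gcd iff gcd(6, v) = 6.
  Option A: v=35, gcd(6,35)=1 -> changes
  Option B: v=24, gcd(6,24)=6 -> preserves
  Option C: v=79, gcd(6,79)=1 -> changes
  Option D: v=74, gcd(6,74)=2 -> changes
  Option E: v=48, gcd(6,48)=6 -> preserves

Answer: B E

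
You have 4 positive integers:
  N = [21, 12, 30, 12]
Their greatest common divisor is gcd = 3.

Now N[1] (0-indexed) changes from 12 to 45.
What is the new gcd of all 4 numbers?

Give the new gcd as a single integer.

Answer: 3

Derivation:
Numbers: [21, 12, 30, 12], gcd = 3
Change: index 1, 12 -> 45
gcd of the OTHER numbers (without index 1): gcd([21, 30, 12]) = 3
New gcd = gcd(g_others, new_val) = gcd(3, 45) = 3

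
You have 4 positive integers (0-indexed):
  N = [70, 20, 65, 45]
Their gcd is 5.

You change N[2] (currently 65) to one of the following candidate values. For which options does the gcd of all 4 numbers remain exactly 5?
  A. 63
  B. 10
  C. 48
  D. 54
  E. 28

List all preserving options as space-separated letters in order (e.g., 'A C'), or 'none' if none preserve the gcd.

Old gcd = 5; gcd of others (without N[2]) = 5
New gcd for candidate v: gcd(5, v). Preserves old gcd iff gcd(5, v) = 5.
  Option A: v=63, gcd(5,63)=1 -> changes
  Option B: v=10, gcd(5,10)=5 -> preserves
  Option C: v=48, gcd(5,48)=1 -> changes
  Option D: v=54, gcd(5,54)=1 -> changes
  Option E: v=28, gcd(5,28)=1 -> changes

Answer: B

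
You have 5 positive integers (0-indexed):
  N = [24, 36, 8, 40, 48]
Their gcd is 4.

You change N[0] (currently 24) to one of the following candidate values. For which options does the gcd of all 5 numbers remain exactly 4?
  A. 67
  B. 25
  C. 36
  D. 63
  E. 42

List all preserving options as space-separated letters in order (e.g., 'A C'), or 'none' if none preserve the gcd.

Answer: C

Derivation:
Old gcd = 4; gcd of others (without N[0]) = 4
New gcd for candidate v: gcd(4, v). Preserves old gcd iff gcd(4, v) = 4.
  Option A: v=67, gcd(4,67)=1 -> changes
  Option B: v=25, gcd(4,25)=1 -> changes
  Option C: v=36, gcd(4,36)=4 -> preserves
  Option D: v=63, gcd(4,63)=1 -> changes
  Option E: v=42, gcd(4,42)=2 -> changes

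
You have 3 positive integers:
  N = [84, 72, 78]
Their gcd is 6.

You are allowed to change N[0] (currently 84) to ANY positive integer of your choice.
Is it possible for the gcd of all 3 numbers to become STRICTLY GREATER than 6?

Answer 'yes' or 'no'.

Current gcd = 6
gcd of all OTHER numbers (without N[0]=84): gcd([72, 78]) = 6
The new gcd after any change is gcd(6, new_value).
This can be at most 6.
Since 6 = old gcd 6, the gcd can only stay the same or decrease.

Answer: no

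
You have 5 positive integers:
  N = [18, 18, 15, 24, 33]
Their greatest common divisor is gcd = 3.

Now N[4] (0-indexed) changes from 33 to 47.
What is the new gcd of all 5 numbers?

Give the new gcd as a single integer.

Answer: 1

Derivation:
Numbers: [18, 18, 15, 24, 33], gcd = 3
Change: index 4, 33 -> 47
gcd of the OTHER numbers (without index 4): gcd([18, 18, 15, 24]) = 3
New gcd = gcd(g_others, new_val) = gcd(3, 47) = 1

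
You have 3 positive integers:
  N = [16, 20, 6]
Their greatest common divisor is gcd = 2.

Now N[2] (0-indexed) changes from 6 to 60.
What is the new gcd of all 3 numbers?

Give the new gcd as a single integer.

Numbers: [16, 20, 6], gcd = 2
Change: index 2, 6 -> 60
gcd of the OTHER numbers (without index 2): gcd([16, 20]) = 4
New gcd = gcd(g_others, new_val) = gcd(4, 60) = 4

Answer: 4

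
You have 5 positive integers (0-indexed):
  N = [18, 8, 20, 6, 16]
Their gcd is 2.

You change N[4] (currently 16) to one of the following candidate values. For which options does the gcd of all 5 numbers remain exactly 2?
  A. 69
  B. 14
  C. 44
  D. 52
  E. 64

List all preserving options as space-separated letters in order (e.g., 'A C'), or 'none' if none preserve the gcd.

Answer: B C D E

Derivation:
Old gcd = 2; gcd of others (without N[4]) = 2
New gcd for candidate v: gcd(2, v). Preserves old gcd iff gcd(2, v) = 2.
  Option A: v=69, gcd(2,69)=1 -> changes
  Option B: v=14, gcd(2,14)=2 -> preserves
  Option C: v=44, gcd(2,44)=2 -> preserves
  Option D: v=52, gcd(2,52)=2 -> preserves
  Option E: v=64, gcd(2,64)=2 -> preserves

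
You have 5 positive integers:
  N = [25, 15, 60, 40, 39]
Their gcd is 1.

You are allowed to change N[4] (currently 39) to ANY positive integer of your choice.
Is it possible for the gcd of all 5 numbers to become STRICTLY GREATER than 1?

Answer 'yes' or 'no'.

Current gcd = 1
gcd of all OTHER numbers (without N[4]=39): gcd([25, 15, 60, 40]) = 5
The new gcd after any change is gcd(5, new_value).
This can be at most 5.
Since 5 > old gcd 1, the gcd CAN increase (e.g., set N[4] = 5).

Answer: yes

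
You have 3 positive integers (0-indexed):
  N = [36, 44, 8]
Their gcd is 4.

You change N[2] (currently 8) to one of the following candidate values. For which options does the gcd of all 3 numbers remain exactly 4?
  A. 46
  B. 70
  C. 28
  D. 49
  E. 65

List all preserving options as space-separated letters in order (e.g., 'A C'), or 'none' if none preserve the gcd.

Answer: C

Derivation:
Old gcd = 4; gcd of others (without N[2]) = 4
New gcd for candidate v: gcd(4, v). Preserves old gcd iff gcd(4, v) = 4.
  Option A: v=46, gcd(4,46)=2 -> changes
  Option B: v=70, gcd(4,70)=2 -> changes
  Option C: v=28, gcd(4,28)=4 -> preserves
  Option D: v=49, gcd(4,49)=1 -> changes
  Option E: v=65, gcd(4,65)=1 -> changes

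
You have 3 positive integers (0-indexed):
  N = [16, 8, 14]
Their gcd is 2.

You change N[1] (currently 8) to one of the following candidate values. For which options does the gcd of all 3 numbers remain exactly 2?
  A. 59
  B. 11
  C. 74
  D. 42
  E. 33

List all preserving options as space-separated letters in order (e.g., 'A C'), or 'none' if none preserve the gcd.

Old gcd = 2; gcd of others (without N[1]) = 2
New gcd for candidate v: gcd(2, v). Preserves old gcd iff gcd(2, v) = 2.
  Option A: v=59, gcd(2,59)=1 -> changes
  Option B: v=11, gcd(2,11)=1 -> changes
  Option C: v=74, gcd(2,74)=2 -> preserves
  Option D: v=42, gcd(2,42)=2 -> preserves
  Option E: v=33, gcd(2,33)=1 -> changes

Answer: C D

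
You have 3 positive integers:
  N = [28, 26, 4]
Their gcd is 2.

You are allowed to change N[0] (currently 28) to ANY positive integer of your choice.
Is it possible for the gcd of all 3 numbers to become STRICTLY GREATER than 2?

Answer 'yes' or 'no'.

Answer: no

Derivation:
Current gcd = 2
gcd of all OTHER numbers (without N[0]=28): gcd([26, 4]) = 2
The new gcd after any change is gcd(2, new_value).
This can be at most 2.
Since 2 = old gcd 2, the gcd can only stay the same or decrease.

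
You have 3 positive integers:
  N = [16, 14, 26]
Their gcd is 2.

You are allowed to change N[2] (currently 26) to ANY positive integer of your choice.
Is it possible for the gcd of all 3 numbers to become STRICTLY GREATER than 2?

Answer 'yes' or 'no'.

Current gcd = 2
gcd of all OTHER numbers (without N[2]=26): gcd([16, 14]) = 2
The new gcd after any change is gcd(2, new_value).
This can be at most 2.
Since 2 = old gcd 2, the gcd can only stay the same or decrease.

Answer: no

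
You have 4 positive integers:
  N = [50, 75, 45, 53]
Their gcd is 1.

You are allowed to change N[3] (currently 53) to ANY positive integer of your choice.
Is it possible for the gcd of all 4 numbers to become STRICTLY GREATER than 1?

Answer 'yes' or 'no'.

Current gcd = 1
gcd of all OTHER numbers (without N[3]=53): gcd([50, 75, 45]) = 5
The new gcd after any change is gcd(5, new_value).
This can be at most 5.
Since 5 > old gcd 1, the gcd CAN increase (e.g., set N[3] = 5).

Answer: yes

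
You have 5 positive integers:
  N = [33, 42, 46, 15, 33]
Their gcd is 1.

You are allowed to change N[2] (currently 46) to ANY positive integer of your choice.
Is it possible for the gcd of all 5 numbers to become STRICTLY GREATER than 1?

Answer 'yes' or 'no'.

Answer: yes

Derivation:
Current gcd = 1
gcd of all OTHER numbers (without N[2]=46): gcd([33, 42, 15, 33]) = 3
The new gcd after any change is gcd(3, new_value).
This can be at most 3.
Since 3 > old gcd 1, the gcd CAN increase (e.g., set N[2] = 3).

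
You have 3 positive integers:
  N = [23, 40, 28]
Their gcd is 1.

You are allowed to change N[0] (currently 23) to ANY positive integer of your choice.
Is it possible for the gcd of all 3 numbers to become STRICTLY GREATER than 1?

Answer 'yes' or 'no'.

Current gcd = 1
gcd of all OTHER numbers (without N[0]=23): gcd([40, 28]) = 4
The new gcd after any change is gcd(4, new_value).
This can be at most 4.
Since 4 > old gcd 1, the gcd CAN increase (e.g., set N[0] = 4).

Answer: yes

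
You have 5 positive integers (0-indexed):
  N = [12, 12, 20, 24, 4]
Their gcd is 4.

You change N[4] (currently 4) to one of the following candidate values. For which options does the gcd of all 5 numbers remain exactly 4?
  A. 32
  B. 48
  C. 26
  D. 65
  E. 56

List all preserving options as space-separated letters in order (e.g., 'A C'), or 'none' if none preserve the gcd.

Old gcd = 4; gcd of others (without N[4]) = 4
New gcd for candidate v: gcd(4, v). Preserves old gcd iff gcd(4, v) = 4.
  Option A: v=32, gcd(4,32)=4 -> preserves
  Option B: v=48, gcd(4,48)=4 -> preserves
  Option C: v=26, gcd(4,26)=2 -> changes
  Option D: v=65, gcd(4,65)=1 -> changes
  Option E: v=56, gcd(4,56)=4 -> preserves

Answer: A B E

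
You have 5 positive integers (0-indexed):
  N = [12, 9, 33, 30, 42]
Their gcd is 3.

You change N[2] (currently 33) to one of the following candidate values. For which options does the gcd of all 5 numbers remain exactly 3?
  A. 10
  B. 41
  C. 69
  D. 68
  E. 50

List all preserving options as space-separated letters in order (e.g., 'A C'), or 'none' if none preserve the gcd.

Answer: C

Derivation:
Old gcd = 3; gcd of others (without N[2]) = 3
New gcd for candidate v: gcd(3, v). Preserves old gcd iff gcd(3, v) = 3.
  Option A: v=10, gcd(3,10)=1 -> changes
  Option B: v=41, gcd(3,41)=1 -> changes
  Option C: v=69, gcd(3,69)=3 -> preserves
  Option D: v=68, gcd(3,68)=1 -> changes
  Option E: v=50, gcd(3,50)=1 -> changes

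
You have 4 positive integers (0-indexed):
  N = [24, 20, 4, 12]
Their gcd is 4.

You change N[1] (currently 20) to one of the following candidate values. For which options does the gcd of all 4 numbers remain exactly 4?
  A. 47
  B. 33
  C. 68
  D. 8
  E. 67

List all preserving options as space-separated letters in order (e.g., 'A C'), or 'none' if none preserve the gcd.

Answer: C D

Derivation:
Old gcd = 4; gcd of others (without N[1]) = 4
New gcd for candidate v: gcd(4, v). Preserves old gcd iff gcd(4, v) = 4.
  Option A: v=47, gcd(4,47)=1 -> changes
  Option B: v=33, gcd(4,33)=1 -> changes
  Option C: v=68, gcd(4,68)=4 -> preserves
  Option D: v=8, gcd(4,8)=4 -> preserves
  Option E: v=67, gcd(4,67)=1 -> changes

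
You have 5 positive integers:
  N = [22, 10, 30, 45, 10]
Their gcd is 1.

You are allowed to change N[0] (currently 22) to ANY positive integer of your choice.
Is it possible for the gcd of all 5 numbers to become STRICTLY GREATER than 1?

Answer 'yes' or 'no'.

Current gcd = 1
gcd of all OTHER numbers (without N[0]=22): gcd([10, 30, 45, 10]) = 5
The new gcd after any change is gcd(5, new_value).
This can be at most 5.
Since 5 > old gcd 1, the gcd CAN increase (e.g., set N[0] = 5).

Answer: yes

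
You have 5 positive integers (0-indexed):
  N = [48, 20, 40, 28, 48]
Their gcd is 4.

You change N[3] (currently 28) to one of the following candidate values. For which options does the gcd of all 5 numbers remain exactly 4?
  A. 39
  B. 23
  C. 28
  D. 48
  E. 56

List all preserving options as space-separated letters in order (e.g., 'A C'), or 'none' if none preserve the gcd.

Old gcd = 4; gcd of others (without N[3]) = 4
New gcd for candidate v: gcd(4, v). Preserves old gcd iff gcd(4, v) = 4.
  Option A: v=39, gcd(4,39)=1 -> changes
  Option B: v=23, gcd(4,23)=1 -> changes
  Option C: v=28, gcd(4,28)=4 -> preserves
  Option D: v=48, gcd(4,48)=4 -> preserves
  Option E: v=56, gcd(4,56)=4 -> preserves

Answer: C D E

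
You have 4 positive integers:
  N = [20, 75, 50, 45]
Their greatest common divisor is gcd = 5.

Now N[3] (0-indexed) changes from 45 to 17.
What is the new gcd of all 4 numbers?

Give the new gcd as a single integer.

Answer: 1

Derivation:
Numbers: [20, 75, 50, 45], gcd = 5
Change: index 3, 45 -> 17
gcd of the OTHER numbers (without index 3): gcd([20, 75, 50]) = 5
New gcd = gcd(g_others, new_val) = gcd(5, 17) = 1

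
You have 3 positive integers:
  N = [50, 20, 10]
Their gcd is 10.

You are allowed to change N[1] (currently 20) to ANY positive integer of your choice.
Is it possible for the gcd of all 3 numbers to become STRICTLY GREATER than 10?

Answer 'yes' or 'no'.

Answer: no

Derivation:
Current gcd = 10
gcd of all OTHER numbers (without N[1]=20): gcd([50, 10]) = 10
The new gcd after any change is gcd(10, new_value).
This can be at most 10.
Since 10 = old gcd 10, the gcd can only stay the same or decrease.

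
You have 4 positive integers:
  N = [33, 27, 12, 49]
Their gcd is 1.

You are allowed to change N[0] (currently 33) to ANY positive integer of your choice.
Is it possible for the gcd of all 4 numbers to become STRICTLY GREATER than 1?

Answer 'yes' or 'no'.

Answer: no

Derivation:
Current gcd = 1
gcd of all OTHER numbers (without N[0]=33): gcd([27, 12, 49]) = 1
The new gcd after any change is gcd(1, new_value).
This can be at most 1.
Since 1 = old gcd 1, the gcd can only stay the same or decrease.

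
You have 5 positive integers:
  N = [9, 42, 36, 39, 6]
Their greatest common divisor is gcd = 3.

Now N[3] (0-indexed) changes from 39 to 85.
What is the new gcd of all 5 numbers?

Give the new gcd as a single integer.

Numbers: [9, 42, 36, 39, 6], gcd = 3
Change: index 3, 39 -> 85
gcd of the OTHER numbers (without index 3): gcd([9, 42, 36, 6]) = 3
New gcd = gcd(g_others, new_val) = gcd(3, 85) = 1

Answer: 1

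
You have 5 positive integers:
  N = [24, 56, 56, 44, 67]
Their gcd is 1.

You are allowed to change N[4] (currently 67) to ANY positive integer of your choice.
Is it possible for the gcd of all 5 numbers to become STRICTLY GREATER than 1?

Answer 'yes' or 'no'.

Current gcd = 1
gcd of all OTHER numbers (without N[4]=67): gcd([24, 56, 56, 44]) = 4
The new gcd after any change is gcd(4, new_value).
This can be at most 4.
Since 4 > old gcd 1, the gcd CAN increase (e.g., set N[4] = 4).

Answer: yes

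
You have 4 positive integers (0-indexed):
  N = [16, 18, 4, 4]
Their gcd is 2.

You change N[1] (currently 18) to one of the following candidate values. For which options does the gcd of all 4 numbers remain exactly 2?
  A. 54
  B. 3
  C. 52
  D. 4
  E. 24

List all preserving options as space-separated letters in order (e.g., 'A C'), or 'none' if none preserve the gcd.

Old gcd = 2; gcd of others (without N[1]) = 4
New gcd for candidate v: gcd(4, v). Preserves old gcd iff gcd(4, v) = 2.
  Option A: v=54, gcd(4,54)=2 -> preserves
  Option B: v=3, gcd(4,3)=1 -> changes
  Option C: v=52, gcd(4,52)=4 -> changes
  Option D: v=4, gcd(4,4)=4 -> changes
  Option E: v=24, gcd(4,24)=4 -> changes

Answer: A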